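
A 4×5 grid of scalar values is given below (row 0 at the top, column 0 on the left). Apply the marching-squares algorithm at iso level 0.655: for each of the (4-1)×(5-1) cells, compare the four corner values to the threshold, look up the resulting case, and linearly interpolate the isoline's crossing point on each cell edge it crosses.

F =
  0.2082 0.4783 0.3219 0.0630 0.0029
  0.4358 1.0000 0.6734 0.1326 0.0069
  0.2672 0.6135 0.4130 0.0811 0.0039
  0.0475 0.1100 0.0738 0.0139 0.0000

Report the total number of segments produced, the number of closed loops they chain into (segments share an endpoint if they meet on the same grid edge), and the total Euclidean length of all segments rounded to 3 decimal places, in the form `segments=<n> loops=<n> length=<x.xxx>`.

cell (0,0): code 0100 → (0.339,1.000)–(1.000,0.389)
cell (0,1): code 1100 → (0.948,2.000)–(0.339,1.000)
cell (0,2): code 1000 → (1.000,2.034)–(0.948,2.000)
cell (1,0): code 0010 → (1.000,0.389)–(1.893,1.000)
cell (1,1): code 0011 → (1.893,1.000)–(1.071,2.000)
cell (1,2): code 0001 → (1.071,2.000)–(1.000,2.034)
total: 6 segments, chained into 1 closed loop(s), length Σ = 4.588810

segments=6 loops=1 length=4.589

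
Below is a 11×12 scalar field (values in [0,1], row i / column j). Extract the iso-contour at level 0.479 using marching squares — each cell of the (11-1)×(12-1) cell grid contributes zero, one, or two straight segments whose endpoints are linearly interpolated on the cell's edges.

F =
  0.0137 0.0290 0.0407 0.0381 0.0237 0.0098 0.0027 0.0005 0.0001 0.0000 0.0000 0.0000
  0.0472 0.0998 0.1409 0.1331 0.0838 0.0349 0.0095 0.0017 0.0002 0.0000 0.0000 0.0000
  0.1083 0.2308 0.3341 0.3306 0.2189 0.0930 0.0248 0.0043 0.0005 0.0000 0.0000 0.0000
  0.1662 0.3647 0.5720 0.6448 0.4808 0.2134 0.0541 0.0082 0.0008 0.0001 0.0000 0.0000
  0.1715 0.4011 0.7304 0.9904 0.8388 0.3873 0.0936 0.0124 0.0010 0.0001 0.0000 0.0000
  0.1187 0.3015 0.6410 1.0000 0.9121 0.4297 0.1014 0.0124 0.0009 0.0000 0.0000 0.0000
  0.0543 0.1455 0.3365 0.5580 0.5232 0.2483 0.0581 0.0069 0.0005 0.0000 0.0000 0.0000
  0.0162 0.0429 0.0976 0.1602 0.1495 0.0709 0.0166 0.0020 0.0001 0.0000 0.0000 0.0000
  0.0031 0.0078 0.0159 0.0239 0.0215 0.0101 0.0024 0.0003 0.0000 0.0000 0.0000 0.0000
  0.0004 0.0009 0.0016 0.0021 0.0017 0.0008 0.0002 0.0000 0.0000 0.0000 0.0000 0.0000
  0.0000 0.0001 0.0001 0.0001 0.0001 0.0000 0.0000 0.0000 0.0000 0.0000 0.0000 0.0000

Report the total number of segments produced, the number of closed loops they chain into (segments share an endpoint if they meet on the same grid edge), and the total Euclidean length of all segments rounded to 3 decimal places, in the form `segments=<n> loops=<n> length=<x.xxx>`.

cell (2,1): code 0100 → (2.609,2.000)–(3.000,1.551)
cell (2,2): code 1100 → (2.472,3.000)–(2.609,2.000)
cell (2,3): code 1100 → (2.993,4.000)–(2.472,3.000)
cell (2,4): code 1000 → (3.000,4.007)–(2.993,4.000)
cell (3,1): code 0110 → (3.000,1.551)–(4.000,1.237)
cell (3,4): code 1001 → (4.000,4.797)–(3.000,4.007)
cell (4,1): code 0110 → (4.000,1.237)–(5.000,1.523)
cell (4,4): code 1001 → (5.000,4.898)–(4.000,4.797)
cell (5,1): code 0010 → (5.000,1.523)–(5.532,2.000)
cell (5,2): code 0111 → (5.532,2.000)–(6.000,2.643)
cell (5,4): code 1001 → (6.000,4.161)–(5.000,4.898)
cell (6,2): code 0010 → (6.000,2.643)–(6.199,3.000)
cell (6,3): code 0011 → (6.199,3.000)–(6.118,4.000)
cell (6,4): code 0001 → (6.118,4.000)–(6.000,4.161)
total: 14 segments, chained into 1 closed loop(s), length Σ = 11.473113

segments=14 loops=1 length=11.473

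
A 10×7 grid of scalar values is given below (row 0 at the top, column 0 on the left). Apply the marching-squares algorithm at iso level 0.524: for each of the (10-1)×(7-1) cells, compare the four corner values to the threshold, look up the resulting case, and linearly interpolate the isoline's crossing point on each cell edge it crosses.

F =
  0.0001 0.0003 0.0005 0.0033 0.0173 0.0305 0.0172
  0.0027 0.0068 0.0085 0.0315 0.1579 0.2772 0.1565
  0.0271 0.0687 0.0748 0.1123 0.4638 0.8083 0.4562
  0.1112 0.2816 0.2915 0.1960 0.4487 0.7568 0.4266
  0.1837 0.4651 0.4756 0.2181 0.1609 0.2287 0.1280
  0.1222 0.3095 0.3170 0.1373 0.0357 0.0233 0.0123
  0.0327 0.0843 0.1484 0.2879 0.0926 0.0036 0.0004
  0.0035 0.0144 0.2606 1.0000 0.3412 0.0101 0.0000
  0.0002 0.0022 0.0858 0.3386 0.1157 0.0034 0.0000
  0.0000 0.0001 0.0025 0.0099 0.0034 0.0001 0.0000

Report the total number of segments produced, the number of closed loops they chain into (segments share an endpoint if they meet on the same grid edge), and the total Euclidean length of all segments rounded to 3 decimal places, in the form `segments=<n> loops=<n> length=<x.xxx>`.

segments=10 loops=2 length=9.564

cell (1,4): code 0100 → (1.465,5.000)–(2.000,4.175)
cell (1,5): code 1000 → (2.000,5.807)–(1.465,5.000)
cell (2,4): code 0110 → (2.000,4.175)–(3.000,4.244)
cell (2,5): code 1001 → (3.000,5.705)–(2.000,5.807)
cell (3,4): code 0010 → (3.000,4.244)–(3.441,5.000)
cell (3,5): code 0001 → (3.441,5.000)–(3.000,5.705)
cell (6,2): code 0100 → (6.332,3.000)–(7.000,2.356)
cell (6,3): code 1000 → (7.000,3.723)–(6.332,3.000)
cell (7,2): code 0010 → (7.000,2.356)–(7.720,3.000)
cell (7,3): code 0001 → (7.720,3.000)–(7.000,3.723)
total: 10 segments, chained into 2 closed loop(s), length Σ = 9.564118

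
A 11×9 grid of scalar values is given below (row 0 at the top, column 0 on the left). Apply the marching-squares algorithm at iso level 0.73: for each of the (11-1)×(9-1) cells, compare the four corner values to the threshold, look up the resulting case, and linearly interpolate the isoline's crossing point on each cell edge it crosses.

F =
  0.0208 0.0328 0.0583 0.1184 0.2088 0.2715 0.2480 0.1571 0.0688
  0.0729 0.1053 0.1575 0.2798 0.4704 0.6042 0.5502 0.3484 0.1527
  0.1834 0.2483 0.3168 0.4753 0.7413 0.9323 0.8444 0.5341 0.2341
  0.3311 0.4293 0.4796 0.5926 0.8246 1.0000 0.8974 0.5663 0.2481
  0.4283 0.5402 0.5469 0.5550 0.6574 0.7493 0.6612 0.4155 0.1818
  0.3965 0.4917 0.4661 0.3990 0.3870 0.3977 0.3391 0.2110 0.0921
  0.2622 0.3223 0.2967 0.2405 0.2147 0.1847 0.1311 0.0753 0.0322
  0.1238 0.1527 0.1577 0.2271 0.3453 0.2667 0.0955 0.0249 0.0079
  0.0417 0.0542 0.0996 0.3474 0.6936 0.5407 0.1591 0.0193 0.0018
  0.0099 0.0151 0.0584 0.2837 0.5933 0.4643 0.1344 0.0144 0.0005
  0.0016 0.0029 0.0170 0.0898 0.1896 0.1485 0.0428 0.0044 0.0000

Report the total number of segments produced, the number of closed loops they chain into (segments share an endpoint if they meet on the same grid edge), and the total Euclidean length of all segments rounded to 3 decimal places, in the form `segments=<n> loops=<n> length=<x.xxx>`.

cell (1,3): code 0100 → (1.958,4.000)–(2.000,3.958)
cell (1,4): code 1100 → (1.383,5.000)–(1.958,4.000)
cell (1,5): code 1100 → (1.611,6.000)–(1.383,5.000)
cell (1,6): code 1000 → (2.000,6.369)–(1.611,6.000)
cell (2,3): code 0110 → (2.000,3.958)–(3.000,3.592)
cell (2,6): code 1001 → (3.000,6.506)–(2.000,6.369)
cell (3,3): code 0010 → (3.000,3.592)–(3.566,4.000)
cell (3,4): code 0111 → (3.566,4.000)–(4.000,4.790)
cell (3,5): code 1011 → (4.000,5.219)–(3.709,6.000)
cell (3,6): code 0001 → (3.709,6.000)–(3.000,6.506)
cell (4,4): code 0010 → (4.000,4.790)–(4.055,5.000)
cell (4,5): code 0001 → (4.055,5.000)–(4.000,5.219)
total: 12 segments, chained into 1 closed loop(s), length Σ = 8.594234

segments=12 loops=1 length=8.594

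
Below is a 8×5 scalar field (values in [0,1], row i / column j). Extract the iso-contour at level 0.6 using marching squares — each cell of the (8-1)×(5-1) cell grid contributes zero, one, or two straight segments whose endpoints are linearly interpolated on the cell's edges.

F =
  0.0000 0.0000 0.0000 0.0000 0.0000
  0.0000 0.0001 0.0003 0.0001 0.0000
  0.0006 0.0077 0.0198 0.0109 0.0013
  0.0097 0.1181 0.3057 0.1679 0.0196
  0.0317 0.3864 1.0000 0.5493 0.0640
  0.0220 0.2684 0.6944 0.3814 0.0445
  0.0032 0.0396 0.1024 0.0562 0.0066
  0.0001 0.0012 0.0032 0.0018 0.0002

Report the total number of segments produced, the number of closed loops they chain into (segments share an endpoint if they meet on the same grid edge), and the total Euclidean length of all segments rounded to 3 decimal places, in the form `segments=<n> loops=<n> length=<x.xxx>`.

cell (3,1): code 0100 → (3.424,2.000)–(4.000,1.348)
cell (3,2): code 1000 → (4.000,2.888)–(3.424,2.000)
cell (4,1): code 0110 → (4.000,1.348)–(5.000,1.778)
cell (4,2): code 1001 → (5.000,2.302)–(4.000,2.888)
cell (5,1): code 0010 → (5.000,1.778)–(5.159,2.000)
cell (5,2): code 0001 → (5.159,2.000)–(5.000,2.302)
total: 6 segments, chained into 1 closed loop(s), length Σ = 4.789905

segments=6 loops=1 length=4.790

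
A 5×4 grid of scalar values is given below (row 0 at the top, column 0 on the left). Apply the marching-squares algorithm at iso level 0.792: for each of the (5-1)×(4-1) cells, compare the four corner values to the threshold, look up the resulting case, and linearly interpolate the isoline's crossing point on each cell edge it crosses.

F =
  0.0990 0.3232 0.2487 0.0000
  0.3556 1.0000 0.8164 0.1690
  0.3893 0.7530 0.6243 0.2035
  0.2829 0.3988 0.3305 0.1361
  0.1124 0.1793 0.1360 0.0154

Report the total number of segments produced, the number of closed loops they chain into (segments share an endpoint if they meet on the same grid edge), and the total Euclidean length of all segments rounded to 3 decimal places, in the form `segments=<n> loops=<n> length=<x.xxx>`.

cell (0,0): code 0100 → (0.693,1.000)–(1.000,0.677)
cell (0,1): code 1100 → (0.957,2.000)–(0.693,1.000)
cell (0,2): code 1000 → (1.000,2.038)–(0.957,2.000)
cell (1,0): code 0010 → (1.000,0.677)–(1.842,1.000)
cell (1,1): code 0011 → (1.842,1.000)–(1.127,2.000)
cell (1,2): code 0001 → (1.127,2.000)–(1.000,2.038)
total: 6 segments, chained into 1 closed loop(s), length Σ = 3.800912

segments=6 loops=1 length=3.801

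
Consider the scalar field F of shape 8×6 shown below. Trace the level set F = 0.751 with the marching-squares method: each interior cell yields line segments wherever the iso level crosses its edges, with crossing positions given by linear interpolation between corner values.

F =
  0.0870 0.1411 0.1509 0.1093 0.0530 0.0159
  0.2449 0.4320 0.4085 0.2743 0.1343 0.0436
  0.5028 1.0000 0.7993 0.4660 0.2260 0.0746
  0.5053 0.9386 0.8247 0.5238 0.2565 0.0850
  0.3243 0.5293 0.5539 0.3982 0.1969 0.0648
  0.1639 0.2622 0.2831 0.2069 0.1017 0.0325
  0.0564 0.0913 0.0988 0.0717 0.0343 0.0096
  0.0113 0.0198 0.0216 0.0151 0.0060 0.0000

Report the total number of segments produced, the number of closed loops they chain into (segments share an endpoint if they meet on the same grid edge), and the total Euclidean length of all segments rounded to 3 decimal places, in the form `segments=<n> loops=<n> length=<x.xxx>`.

segments=8 loops=1 length=5.926

cell (1,0): code 0100 → (1.562,1.000)–(2.000,0.499)
cell (1,1): code 1100 → (1.876,2.000)–(1.562,1.000)
cell (1,2): code 1000 → (2.000,2.145)–(1.876,2.000)
cell (2,0): code 0110 → (2.000,0.499)–(3.000,0.567)
cell (2,2): code 1001 → (3.000,2.245)–(2.000,2.145)
cell (3,0): code 0010 → (3.000,0.567)–(3.458,1.000)
cell (3,1): code 0011 → (3.458,1.000)–(3.272,2.000)
cell (3,2): code 0001 → (3.272,2.000)–(3.000,2.245)
total: 8 segments, chained into 1 closed loop(s), length Σ = 5.925522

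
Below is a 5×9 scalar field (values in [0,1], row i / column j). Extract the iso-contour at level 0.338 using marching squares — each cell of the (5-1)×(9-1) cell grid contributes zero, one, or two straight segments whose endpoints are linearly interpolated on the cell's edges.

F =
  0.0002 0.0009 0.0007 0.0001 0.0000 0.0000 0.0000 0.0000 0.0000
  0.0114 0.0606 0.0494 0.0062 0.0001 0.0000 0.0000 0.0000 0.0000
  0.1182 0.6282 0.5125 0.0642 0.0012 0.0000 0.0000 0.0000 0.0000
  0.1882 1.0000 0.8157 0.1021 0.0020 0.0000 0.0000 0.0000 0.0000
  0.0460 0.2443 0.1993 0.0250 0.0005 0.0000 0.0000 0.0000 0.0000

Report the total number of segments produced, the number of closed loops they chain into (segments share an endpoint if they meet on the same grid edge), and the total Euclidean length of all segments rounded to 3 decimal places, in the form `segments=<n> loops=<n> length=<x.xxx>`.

segments=8 loops=1 length=7.610

cell (1,0): code 0100 → (1.489,1.000)–(2.000,0.431)
cell (1,1): code 1100 → (1.623,2.000)–(1.489,1.000)
cell (1,2): code 1000 → (2.000,2.389)–(1.623,2.000)
cell (2,0): code 0110 → (2.000,0.431)–(3.000,0.185)
cell (2,2): code 1001 → (3.000,2.669)–(2.000,2.389)
cell (3,0): code 0010 → (3.000,0.185)–(3.876,1.000)
cell (3,1): code 0011 → (3.876,1.000)–(3.775,2.000)
cell (3,2): code 0001 → (3.775,2.000)–(3.000,2.669)
total: 8 segments, chained into 1 closed loop(s), length Σ = 7.610146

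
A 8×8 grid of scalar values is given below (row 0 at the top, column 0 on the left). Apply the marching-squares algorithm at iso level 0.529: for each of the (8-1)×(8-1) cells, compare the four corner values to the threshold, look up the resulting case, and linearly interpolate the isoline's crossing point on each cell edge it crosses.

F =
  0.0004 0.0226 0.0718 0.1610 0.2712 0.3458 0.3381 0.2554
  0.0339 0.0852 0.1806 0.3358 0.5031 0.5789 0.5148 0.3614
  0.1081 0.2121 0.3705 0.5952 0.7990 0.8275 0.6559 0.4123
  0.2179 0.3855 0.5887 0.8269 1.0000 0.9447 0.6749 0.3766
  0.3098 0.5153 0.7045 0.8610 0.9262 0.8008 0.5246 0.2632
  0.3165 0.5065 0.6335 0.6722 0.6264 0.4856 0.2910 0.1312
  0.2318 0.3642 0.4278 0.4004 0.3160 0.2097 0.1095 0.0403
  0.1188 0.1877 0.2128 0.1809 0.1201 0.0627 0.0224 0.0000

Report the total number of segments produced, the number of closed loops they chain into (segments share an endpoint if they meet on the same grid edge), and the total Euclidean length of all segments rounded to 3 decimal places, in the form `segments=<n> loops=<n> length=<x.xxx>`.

segments=20 loops=1 length=15.841

cell (0,4): code 0100 → (0.786,5.000)–(1.000,4.342)
cell (0,5): code 1000 → (1.000,5.778)–(0.786,5.000)
cell (1,2): code 0100 → (1.745,3.000)–(2.000,2.705)
cell (1,3): code 1100 → (1.088,4.000)–(1.745,3.000)
cell (1,4): code 1110 → (1.000,4.342)–(1.088,4.000)
cell (1,5): code 1101 → (1.101,6.000)–(1.000,5.778)
cell (1,6): code 1000 → (2.000,6.521)–(1.101,6.000)
cell (2,1): code 0100 → (2.726,2.000)–(3.000,1.706)
cell (2,2): code 1110 → (2.000,2.705)–(2.726,2.000)
cell (2,6): code 1001 → (3.000,6.489)–(2.000,6.521)
cell (3,1): code 0110 → (3.000,1.706)–(4.000,1.072)
cell (3,5): code 1011 → (4.000,5.984)–(3.971,6.000)
cell (3,6): code 0001 → (3.971,6.000)–(3.000,6.489)
cell (4,1): code 0110 → (4.000,1.072)–(5.000,1.177)
cell (4,4): code 1011 → (5.000,4.692)–(4.862,5.000)
cell (4,5): code 0001 → (4.862,5.000)–(4.000,5.984)
cell (5,1): code 0010 → (5.000,1.177)–(5.508,2.000)
cell (5,2): code 0011 → (5.508,2.000)–(5.527,3.000)
cell (5,3): code 0011 → (5.527,3.000)–(5.314,4.000)
cell (5,4): code 0001 → (5.314,4.000)–(5.000,4.692)
total: 20 segments, chained into 1 closed loop(s), length Σ = 15.840921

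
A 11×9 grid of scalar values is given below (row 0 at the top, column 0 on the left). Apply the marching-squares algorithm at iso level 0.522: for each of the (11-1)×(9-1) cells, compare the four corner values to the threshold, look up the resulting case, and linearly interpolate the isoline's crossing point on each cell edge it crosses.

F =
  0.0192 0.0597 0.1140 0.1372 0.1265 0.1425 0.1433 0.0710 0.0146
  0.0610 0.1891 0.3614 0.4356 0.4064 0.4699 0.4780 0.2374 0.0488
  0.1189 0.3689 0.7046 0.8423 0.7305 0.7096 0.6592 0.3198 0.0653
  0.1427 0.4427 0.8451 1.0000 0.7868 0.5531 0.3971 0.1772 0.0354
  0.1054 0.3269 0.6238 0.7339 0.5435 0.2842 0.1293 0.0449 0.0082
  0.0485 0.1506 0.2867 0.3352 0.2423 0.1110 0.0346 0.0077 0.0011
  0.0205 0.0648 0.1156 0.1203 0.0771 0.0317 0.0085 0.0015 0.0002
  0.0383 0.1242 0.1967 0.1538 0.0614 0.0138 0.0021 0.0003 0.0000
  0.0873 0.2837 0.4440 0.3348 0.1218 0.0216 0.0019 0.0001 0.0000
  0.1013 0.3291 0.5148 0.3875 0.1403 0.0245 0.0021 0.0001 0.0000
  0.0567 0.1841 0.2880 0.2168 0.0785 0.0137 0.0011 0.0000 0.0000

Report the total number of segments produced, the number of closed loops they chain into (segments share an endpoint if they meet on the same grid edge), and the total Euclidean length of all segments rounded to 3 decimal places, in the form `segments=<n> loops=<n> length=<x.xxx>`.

segments=16 loops=1 length=13.596

cell (1,1): code 0100 → (1.468,2.000)–(2.000,1.456)
cell (1,2): code 1100 → (1.212,3.000)–(1.468,2.000)
cell (1,3): code 1100 → (1.357,4.000)–(1.212,3.000)
cell (1,4): code 1100 → (1.217,5.000)–(1.357,4.000)
cell (1,5): code 1100 → (1.243,6.000)–(1.217,5.000)
cell (1,6): code 1000 → (2.000,6.404)–(1.243,6.000)
cell (2,1): code 0110 → (2.000,1.456)–(3.000,1.197)
cell (2,5): code 1011 → (3.000,5.199)–(2.523,6.000)
cell (2,6): code 0001 → (2.523,6.000)–(2.000,6.404)
cell (3,1): code 0110 → (3.000,1.197)–(4.000,1.657)
cell (3,4): code 1011 → (4.000,4.083)–(3.116,5.000)
cell (3,5): code 0001 → (3.116,5.000)–(3.000,5.199)
cell (4,1): code 0010 → (4.000,1.657)–(4.302,2.000)
cell (4,2): code 0011 → (4.302,2.000)–(4.531,3.000)
cell (4,3): code 0011 → (4.531,3.000)–(4.071,4.000)
cell (4,4): code 0001 → (4.071,4.000)–(4.000,4.083)
total: 16 segments, chained into 1 closed loop(s), length Σ = 13.596089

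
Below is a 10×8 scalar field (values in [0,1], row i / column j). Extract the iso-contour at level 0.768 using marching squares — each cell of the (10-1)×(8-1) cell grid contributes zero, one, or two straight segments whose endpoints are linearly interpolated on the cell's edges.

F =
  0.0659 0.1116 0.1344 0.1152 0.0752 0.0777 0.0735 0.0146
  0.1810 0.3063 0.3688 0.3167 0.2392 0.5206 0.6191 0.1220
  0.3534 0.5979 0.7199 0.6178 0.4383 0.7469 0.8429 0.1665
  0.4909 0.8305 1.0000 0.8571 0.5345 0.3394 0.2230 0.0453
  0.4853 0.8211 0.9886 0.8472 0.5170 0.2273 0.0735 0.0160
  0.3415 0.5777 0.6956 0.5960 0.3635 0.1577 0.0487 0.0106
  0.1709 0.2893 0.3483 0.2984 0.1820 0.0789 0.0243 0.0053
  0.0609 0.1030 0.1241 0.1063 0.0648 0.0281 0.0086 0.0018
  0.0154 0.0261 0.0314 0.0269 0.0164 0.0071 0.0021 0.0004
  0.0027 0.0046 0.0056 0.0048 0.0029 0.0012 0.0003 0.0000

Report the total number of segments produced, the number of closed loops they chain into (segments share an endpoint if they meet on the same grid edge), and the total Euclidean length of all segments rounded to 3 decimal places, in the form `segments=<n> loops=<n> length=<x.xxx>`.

cell (1,5): code 0100 → (1.665,6.000)–(2.000,5.220)
cell (1,6): code 1000 → (2.000,6.111)–(1.665,6.000)
cell (2,0): code 0100 → (2.731,1.000)–(3.000,0.816)
cell (2,1): code 1100 → (2.172,2.000)–(2.731,1.000)
cell (2,2): code 1100 → (2.628,3.000)–(2.172,2.000)
cell (2,3): code 1000 → (3.000,3.276)–(2.628,3.000)
cell (2,5): code 0010 → (2.000,5.220)–(2.121,6.000)
cell (2,6): code 0001 → (2.121,6.000)–(2.000,6.111)
cell (3,0): code 0110 → (3.000,0.816)–(4.000,0.842)
cell (3,3): code 1001 → (4.000,3.240)–(3.000,3.276)
cell (4,0): code 0010 → (4.000,0.842)–(4.218,1.000)
cell (4,1): code 0011 → (4.218,1.000)–(4.753,2.000)
cell (4,2): code 0011 → (4.753,2.000)–(4.315,3.000)
cell (4,3): code 0001 → (4.315,3.000)–(4.000,3.240)
total: 14 segments, chained into 2 closed loop(s), length Σ = 10.081253

segments=14 loops=2 length=10.081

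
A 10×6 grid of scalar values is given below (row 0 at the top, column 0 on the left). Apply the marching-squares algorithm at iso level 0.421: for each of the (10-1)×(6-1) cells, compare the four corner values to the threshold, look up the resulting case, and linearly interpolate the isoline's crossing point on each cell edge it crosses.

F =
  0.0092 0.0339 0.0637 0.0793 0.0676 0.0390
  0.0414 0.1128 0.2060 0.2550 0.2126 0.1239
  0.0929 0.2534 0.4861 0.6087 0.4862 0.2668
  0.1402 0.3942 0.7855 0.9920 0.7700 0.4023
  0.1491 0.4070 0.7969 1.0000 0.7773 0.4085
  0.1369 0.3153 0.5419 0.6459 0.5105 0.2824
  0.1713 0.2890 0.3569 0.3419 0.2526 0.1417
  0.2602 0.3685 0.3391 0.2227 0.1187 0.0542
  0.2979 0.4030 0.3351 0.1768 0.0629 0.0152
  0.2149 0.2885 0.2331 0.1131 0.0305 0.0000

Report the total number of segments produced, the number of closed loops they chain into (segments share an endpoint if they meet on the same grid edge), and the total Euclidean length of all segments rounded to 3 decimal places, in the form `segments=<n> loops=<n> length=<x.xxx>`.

cell (1,1): code 0100 → (1.768,2.000)–(2.000,1.720)
cell (1,2): code 1100 → (1.469,3.000)–(1.768,2.000)
cell (1,3): code 1100 → (1.762,4.000)–(1.469,3.000)
cell (1,4): code 1000 → (2.000,4.297)–(1.762,4.000)
cell (2,1): code 0110 → (2.000,1.720)–(3.000,1.068)
cell (2,4): code 1001 → (3.000,4.949)–(2.000,4.297)
cell (3,1): code 0110 → (3.000,1.068)–(4.000,1.036)
cell (3,4): code 1001 → (4.000,4.966)–(3.000,4.949)
cell (4,1): code 0110 → (4.000,1.036)–(5.000,1.466)
cell (4,4): code 1001 → (5.000,4.392)–(4.000,4.966)
cell (5,1): code 0010 → (5.000,1.466)–(5.654,2.000)
cell (5,2): code 0011 → (5.654,2.000)–(5.740,3.000)
cell (5,3): code 0011 → (5.740,3.000)–(5.347,4.000)
cell (5,4): code 0001 → (5.347,4.000)–(5.000,4.392)
total: 14 segments, chained into 1 closed loop(s), length Σ = 12.905302

segments=14 loops=1 length=12.905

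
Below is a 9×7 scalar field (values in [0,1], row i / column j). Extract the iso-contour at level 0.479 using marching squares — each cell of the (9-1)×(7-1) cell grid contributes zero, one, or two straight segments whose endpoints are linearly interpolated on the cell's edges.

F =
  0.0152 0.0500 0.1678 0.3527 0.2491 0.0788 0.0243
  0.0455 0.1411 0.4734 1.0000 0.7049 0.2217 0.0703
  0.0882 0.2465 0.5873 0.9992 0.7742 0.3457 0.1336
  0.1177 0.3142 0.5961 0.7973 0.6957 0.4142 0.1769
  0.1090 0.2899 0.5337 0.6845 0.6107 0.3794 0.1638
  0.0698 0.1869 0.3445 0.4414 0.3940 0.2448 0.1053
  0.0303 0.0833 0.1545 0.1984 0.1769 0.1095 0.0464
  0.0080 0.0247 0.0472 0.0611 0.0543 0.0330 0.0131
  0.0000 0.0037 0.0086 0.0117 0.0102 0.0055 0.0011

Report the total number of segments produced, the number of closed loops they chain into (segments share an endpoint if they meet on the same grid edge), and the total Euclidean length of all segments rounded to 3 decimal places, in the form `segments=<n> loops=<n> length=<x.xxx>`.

segments=14 loops=1 length=12.497

cell (0,2): code 0100 → (0.195,3.000)–(1.000,2.011)
cell (0,3): code 1100 → (0.504,4.000)–(0.195,3.000)
cell (0,4): code 1000 → (1.000,4.468)–(0.504,4.000)
cell (1,1): code 0100 → (1.049,2.000)–(2.000,1.682)
cell (1,2): code 1110 → (1.000,2.011)–(1.049,2.000)
cell (1,4): code 1001 → (2.000,4.689)–(1.000,4.468)
cell (2,1): code 0110 → (2.000,1.682)–(3.000,1.585)
cell (2,4): code 1001 → (3.000,4.770)–(2.000,4.689)
cell (3,1): code 0110 → (3.000,1.585)–(4.000,1.776)
cell (3,4): code 1001 → (4.000,4.569)–(3.000,4.770)
cell (4,1): code 0010 → (4.000,1.776)–(4.289,2.000)
cell (4,2): code 0011 → (4.289,2.000)–(4.845,3.000)
cell (4,3): code 0011 → (4.845,3.000)–(4.608,4.000)
cell (4,4): code 0001 → (4.608,4.000)–(4.000,4.569)
total: 14 segments, chained into 1 closed loop(s), length Σ = 12.497385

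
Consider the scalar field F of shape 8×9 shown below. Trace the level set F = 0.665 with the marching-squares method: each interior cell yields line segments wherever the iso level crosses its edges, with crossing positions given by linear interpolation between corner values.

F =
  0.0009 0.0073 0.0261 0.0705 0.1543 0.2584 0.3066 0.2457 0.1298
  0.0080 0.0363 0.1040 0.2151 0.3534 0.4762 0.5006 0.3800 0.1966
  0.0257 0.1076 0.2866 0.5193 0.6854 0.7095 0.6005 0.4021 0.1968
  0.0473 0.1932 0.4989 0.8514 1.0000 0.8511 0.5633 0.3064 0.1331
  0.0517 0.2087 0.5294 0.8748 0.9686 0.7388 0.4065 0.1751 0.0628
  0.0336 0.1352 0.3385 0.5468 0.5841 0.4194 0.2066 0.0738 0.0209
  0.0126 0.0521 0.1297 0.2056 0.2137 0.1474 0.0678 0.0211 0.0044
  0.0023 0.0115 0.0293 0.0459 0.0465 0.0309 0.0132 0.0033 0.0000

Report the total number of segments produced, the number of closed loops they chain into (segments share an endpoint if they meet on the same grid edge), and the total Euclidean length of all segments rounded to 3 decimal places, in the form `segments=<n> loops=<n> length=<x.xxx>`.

cell (1,3): code 0100 → (1.939,4.000)–(2.000,3.877)
cell (1,4): code 1100 → (1.809,5.000)–(1.939,4.000)
cell (1,5): code 1000 → (2.000,5.408)–(1.809,5.000)
cell (2,2): code 0100 → (2.439,3.000)–(3.000,2.471)
cell (2,3): code 1110 → (2.000,3.877)–(2.439,3.000)
cell (2,5): code 1001 → (3.000,5.647)–(2.000,5.408)
cell (3,2): code 0110 → (3.000,2.471)–(4.000,2.393)
cell (3,5): code 1001 → (4.000,5.222)–(3.000,5.647)
cell (4,2): code 0010 → (4.000,2.393)–(4.640,3.000)
cell (4,3): code 0011 → (4.640,3.000)–(4.790,4.000)
cell (4,4): code 0011 → (4.790,4.000)–(4.231,5.000)
cell (4,5): code 0001 → (4.231,5.000)–(4.000,5.222)
total: 12 segments, chained into 1 closed loop(s), length Σ = 9.824847

segments=12 loops=1 length=9.825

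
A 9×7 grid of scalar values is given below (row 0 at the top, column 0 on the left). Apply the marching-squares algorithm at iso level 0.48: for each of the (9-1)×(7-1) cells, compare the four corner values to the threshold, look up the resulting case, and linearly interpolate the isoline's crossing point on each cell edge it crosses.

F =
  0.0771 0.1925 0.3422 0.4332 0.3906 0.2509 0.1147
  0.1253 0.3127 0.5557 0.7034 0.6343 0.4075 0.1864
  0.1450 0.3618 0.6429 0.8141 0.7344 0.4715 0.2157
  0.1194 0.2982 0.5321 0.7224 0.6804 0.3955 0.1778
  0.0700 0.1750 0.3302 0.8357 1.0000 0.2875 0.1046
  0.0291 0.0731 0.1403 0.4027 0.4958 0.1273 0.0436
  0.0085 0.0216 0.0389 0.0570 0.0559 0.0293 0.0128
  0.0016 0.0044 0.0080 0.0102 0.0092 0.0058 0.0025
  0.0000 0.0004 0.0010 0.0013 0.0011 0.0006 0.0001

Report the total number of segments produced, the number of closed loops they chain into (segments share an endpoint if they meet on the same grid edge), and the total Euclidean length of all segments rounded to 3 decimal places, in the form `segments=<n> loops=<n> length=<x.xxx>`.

cell (0,1): code 0100 → (0.645,2.000)–(1.000,1.688)
cell (0,2): code 1100 → (0.173,3.000)–(0.645,2.000)
cell (0,3): code 1100 → (0.367,4.000)–(0.173,3.000)
cell (0,4): code 1000 → (1.000,4.680)–(0.367,4.000)
cell (1,1): code 0110 → (1.000,1.688)–(2.000,1.420)
cell (1,4): code 1001 → (2.000,4.968)–(1.000,4.680)
cell (2,1): code 0110 → (2.000,1.420)–(3.000,1.777)
cell (2,4): code 1001 → (3.000,4.703)–(2.000,4.968)
cell (3,1): code 0010 → (3.000,1.777)–(3.258,2.000)
cell (3,2): code 0111 → (3.258,2.000)–(4.000,2.296)
cell (3,4): code 1001 → (4.000,4.730)–(3.000,4.703)
cell (4,2): code 0010 → (4.000,2.296)–(4.821,3.000)
cell (4,3): code 0111 → (4.821,3.000)–(5.000,3.830)
cell (4,4): code 1001 → (5.000,4.043)–(4.000,4.730)
cell (5,3): code 0010 → (5.000,3.830)–(5.036,4.000)
cell (5,4): code 0001 → (5.036,4.000)–(5.000,4.043)
total: 16 segments, chained into 1 closed loop(s), length Σ = 13.211347

segments=16 loops=1 length=13.211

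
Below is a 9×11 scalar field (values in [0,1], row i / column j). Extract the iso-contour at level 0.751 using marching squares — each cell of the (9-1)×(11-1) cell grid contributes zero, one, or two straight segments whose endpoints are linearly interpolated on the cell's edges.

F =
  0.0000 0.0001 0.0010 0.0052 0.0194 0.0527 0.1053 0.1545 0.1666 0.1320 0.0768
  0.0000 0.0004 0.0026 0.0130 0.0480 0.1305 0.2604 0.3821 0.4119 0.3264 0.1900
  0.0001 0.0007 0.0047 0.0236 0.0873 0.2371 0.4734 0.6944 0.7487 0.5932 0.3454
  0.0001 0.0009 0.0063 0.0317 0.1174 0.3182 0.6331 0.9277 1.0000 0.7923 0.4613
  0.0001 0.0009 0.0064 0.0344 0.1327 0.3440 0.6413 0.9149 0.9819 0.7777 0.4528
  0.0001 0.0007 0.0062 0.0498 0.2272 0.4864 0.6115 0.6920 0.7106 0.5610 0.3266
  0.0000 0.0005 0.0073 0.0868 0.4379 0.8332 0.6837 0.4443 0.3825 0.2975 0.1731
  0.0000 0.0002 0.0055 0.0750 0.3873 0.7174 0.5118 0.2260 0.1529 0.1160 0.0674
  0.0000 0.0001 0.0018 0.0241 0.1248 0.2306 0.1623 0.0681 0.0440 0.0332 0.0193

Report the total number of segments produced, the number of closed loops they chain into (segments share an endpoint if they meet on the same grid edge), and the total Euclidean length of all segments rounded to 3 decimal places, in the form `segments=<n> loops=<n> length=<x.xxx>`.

cell (2,6): code 0100 → (2.243,7.000)–(3.000,6.400)
cell (2,7): code 1100 → (2.009,8.000)–(2.243,7.000)
cell (2,8): code 1100 → (2.793,9.000)–(2.009,8.000)
cell (2,9): code 1000 → (3.000,9.125)–(2.793,9.000)
cell (3,6): code 0110 → (3.000,6.400)–(4.000,6.401)
cell (3,9): code 1001 → (4.000,9.082)–(3.000,9.125)
cell (4,6): code 0010 → (4.000,6.401)–(4.735,7.000)
cell (4,7): code 0011 → (4.735,7.000)–(4.851,8.000)
cell (4,8): code 0011 → (4.851,8.000)–(4.123,9.000)
cell (4,9): code 0001 → (4.123,9.000)–(4.000,9.082)
cell (5,4): code 0100 → (5.763,5.000)–(6.000,4.792)
cell (5,5): code 1000 → (6.000,5.550)–(5.763,5.000)
cell (6,4): code 0010 → (6.000,4.792)–(6.710,5.000)
cell (6,5): code 0001 → (6.710,5.000)–(6.000,5.550)
total: 14 segments, chained into 2 closed loop(s), length Σ = 11.398011

segments=14 loops=2 length=11.398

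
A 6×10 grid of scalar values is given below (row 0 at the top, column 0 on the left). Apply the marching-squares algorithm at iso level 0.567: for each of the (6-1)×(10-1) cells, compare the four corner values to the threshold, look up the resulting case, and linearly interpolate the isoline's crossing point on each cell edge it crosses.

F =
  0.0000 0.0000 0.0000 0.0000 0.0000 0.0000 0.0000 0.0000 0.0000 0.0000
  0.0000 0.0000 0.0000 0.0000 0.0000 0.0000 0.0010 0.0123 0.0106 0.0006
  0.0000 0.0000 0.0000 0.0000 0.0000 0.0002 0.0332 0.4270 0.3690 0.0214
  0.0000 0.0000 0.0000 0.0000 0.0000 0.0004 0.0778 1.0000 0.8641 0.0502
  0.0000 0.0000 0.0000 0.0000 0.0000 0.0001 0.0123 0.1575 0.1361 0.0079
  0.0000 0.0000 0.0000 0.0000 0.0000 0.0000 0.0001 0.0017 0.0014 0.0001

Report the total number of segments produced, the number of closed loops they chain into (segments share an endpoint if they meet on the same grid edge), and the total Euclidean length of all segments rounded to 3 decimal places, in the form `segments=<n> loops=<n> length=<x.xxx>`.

segments=6 loops=1 length=4.853

cell (2,6): code 0100 → (2.244,7.000)–(3.000,6.530)
cell (2,7): code 1100 → (2.400,8.000)–(2.244,7.000)
cell (2,8): code 1000 → (3.000,8.365)–(2.400,8.000)
cell (3,6): code 0010 → (3.000,6.530)–(3.514,7.000)
cell (3,7): code 0011 → (3.514,7.000)–(3.408,8.000)
cell (3,8): code 0001 → (3.408,8.000)–(3.000,8.365)
total: 6 segments, chained into 1 closed loop(s), length Σ = 4.853335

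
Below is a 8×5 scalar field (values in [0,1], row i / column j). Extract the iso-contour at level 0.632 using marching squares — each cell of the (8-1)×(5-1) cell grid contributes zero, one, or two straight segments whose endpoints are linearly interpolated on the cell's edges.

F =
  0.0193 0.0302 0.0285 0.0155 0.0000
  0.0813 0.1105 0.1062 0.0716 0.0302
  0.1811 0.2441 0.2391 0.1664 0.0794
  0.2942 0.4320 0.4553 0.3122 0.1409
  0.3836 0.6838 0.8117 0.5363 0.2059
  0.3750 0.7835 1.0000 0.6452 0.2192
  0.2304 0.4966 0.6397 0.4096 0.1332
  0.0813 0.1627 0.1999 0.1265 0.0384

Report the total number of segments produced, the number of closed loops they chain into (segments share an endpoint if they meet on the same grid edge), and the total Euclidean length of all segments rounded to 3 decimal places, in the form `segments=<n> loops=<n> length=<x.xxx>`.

segments=12 loops=1 length=7.438

cell (3,0): code 0100 → (3.794,1.000)–(4.000,0.827)
cell (3,1): code 1100 → (3.496,2.000)–(3.794,1.000)
cell (3,2): code 1000 → (4.000,2.653)–(3.496,2.000)
cell (4,0): code 0110 → (4.000,0.827)–(5.000,0.629)
cell (4,2): code 1101 → (4.879,3.000)–(4.000,2.653)
cell (4,3): code 1000 → (5.000,3.031)–(4.879,3.000)
cell (5,0): code 0010 → (5.000,0.629)–(5.528,1.000)
cell (5,1): code 0111 → (5.528,1.000)–(6.000,1.946)
cell (5,2): code 1011 → (6.000,2.033)–(5.056,3.000)
cell (5,3): code 0001 → (5.056,3.000)–(5.000,3.031)
cell (6,1): code 0010 → (6.000,1.946)–(6.018,2.000)
cell (6,2): code 0001 → (6.018,2.000)–(6.000,2.033)
total: 12 segments, chained into 1 closed loop(s), length Σ = 7.438346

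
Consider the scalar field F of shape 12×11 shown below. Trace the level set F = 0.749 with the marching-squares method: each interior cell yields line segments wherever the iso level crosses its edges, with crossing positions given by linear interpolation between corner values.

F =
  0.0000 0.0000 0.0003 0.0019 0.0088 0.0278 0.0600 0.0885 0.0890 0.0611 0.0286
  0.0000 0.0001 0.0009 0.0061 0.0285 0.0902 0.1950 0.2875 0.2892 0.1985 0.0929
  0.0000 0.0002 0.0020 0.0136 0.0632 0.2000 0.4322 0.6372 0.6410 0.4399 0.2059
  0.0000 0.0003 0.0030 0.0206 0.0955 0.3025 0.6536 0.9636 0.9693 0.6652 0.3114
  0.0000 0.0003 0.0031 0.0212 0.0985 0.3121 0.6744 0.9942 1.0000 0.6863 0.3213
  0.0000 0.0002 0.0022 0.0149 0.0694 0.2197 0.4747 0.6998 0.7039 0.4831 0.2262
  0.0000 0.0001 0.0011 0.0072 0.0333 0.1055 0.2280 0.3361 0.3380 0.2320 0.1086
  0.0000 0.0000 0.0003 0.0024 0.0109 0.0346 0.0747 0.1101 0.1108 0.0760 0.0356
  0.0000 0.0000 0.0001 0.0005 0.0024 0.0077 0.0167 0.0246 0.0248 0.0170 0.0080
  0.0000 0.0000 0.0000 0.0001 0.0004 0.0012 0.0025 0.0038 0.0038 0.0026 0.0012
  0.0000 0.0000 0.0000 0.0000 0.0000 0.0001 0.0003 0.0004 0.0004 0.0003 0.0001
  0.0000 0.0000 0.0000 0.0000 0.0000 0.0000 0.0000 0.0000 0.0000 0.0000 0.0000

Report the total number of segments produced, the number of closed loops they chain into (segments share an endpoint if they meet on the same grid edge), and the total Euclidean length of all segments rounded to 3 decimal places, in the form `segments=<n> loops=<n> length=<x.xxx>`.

segments=8 loops=1 length=8.246

cell (2,6): code 0100 → (2.343,7.000)–(3.000,6.308)
cell (2,7): code 1100 → (2.329,8.000)–(2.343,7.000)
cell (2,8): code 1000 → (3.000,8.724)–(2.329,8.000)
cell (3,6): code 0110 → (3.000,6.308)–(4.000,6.233)
cell (3,8): code 1001 → (4.000,8.800)–(3.000,8.724)
cell (4,6): code 0010 → (4.000,6.233)–(4.833,7.000)
cell (4,7): code 0011 → (4.833,7.000)–(4.848,8.000)
cell (4,8): code 0001 → (4.848,8.000)–(4.000,8.800)
total: 8 segments, chained into 1 closed loop(s), length Σ = 8.245747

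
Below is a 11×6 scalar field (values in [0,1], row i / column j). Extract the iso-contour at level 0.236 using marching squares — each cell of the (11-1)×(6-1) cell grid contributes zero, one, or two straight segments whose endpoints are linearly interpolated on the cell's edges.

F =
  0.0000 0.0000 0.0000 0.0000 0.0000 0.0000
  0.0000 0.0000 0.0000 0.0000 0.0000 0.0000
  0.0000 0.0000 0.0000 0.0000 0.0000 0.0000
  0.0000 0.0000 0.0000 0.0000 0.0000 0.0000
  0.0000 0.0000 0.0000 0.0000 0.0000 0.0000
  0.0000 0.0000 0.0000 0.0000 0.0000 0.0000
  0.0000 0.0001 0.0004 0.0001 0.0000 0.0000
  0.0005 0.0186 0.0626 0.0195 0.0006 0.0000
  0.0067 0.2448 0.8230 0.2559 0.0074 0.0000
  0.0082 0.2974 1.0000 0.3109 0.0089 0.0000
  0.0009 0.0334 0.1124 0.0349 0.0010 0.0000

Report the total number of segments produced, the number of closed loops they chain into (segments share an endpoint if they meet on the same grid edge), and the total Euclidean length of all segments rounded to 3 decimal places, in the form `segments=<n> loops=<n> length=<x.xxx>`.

cell (7,0): code 0100 → (7.961,1.000)–(8.000,0.963)
cell (7,1): code 1100 → (7.228,2.000)–(7.961,1.000)
cell (7,2): code 1100 → (7.916,3.000)–(7.228,2.000)
cell (7,3): code 1000 → (8.000,3.080)–(7.916,3.000)
cell (8,0): code 0110 → (8.000,0.963)–(9.000,0.788)
cell (8,3): code 1001 → (9.000,3.248)–(8.000,3.080)
cell (9,0): code 0010 → (9.000,0.788)–(9.233,1.000)
cell (9,1): code 0011 → (9.233,1.000)–(9.861,2.000)
cell (9,2): code 0011 → (9.861,2.000)–(9.271,3.000)
cell (9,3): code 0001 → (9.271,3.000)–(9.000,3.248)
total: 10 segments, chained into 1 closed loop(s), length Σ = 7.676939

segments=10 loops=1 length=7.677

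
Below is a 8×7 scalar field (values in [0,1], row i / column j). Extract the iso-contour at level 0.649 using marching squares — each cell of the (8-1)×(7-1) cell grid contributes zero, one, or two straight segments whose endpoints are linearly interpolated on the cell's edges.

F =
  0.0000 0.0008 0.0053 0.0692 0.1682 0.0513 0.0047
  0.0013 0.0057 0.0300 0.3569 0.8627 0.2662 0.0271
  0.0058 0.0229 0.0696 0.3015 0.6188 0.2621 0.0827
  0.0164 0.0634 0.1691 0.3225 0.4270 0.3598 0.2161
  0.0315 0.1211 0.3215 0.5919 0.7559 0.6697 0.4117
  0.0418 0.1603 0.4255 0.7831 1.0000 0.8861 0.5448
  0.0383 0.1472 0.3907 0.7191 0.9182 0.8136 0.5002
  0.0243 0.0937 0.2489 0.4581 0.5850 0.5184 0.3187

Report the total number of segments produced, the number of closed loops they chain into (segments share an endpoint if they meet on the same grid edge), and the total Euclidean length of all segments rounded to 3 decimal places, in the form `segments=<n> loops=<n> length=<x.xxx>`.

cell (0,3): code 0100 → (0.692,4.000)–(1.000,3.578)
cell (0,4): code 1000 → (1.000,4.358)–(0.692,4.000)
cell (1,3): code 0010 → (1.000,3.578)–(1.876,4.000)
cell (1,4): code 0001 → (1.876,4.000)–(1.000,4.358)
cell (3,3): code 0100 → (3.675,4.000)–(4.000,3.348)
cell (3,4): code 1100 → (3.933,5.000)–(3.675,4.000)
cell (3,5): code 1000 → (4.000,5.080)–(3.933,5.000)
cell (4,2): code 0100 → (4.299,3.000)–(5.000,2.625)
cell (4,3): code 1110 → (4.000,3.348)–(4.299,3.000)
cell (4,5): code 1001 → (5.000,5.695)–(4.000,5.080)
cell (5,2): code 0110 → (5.000,2.625)–(6.000,2.787)
cell (5,5): code 1001 → (6.000,5.525)–(5.000,5.695)
cell (6,2): code 0010 → (6.000,2.787)–(6.269,3.000)
cell (6,3): code 0011 → (6.269,3.000)–(6.808,4.000)
cell (6,4): code 0011 → (6.808,4.000)–(6.558,5.000)
cell (6,5): code 0001 → (6.558,5.000)–(6.000,5.525)
total: 16 segments, chained into 2 closed loop(s), length Σ = 12.510865

segments=16 loops=2 length=12.511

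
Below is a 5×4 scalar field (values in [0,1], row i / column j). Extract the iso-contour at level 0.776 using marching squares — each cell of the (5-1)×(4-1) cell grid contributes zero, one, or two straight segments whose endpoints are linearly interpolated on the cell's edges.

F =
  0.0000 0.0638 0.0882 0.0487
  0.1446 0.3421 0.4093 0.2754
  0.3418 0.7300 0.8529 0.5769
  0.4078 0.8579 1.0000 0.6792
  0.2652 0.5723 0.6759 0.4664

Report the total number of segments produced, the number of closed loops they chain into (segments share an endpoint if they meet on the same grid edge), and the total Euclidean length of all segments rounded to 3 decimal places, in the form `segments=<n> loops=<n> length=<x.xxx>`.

cell (1,1): code 0100 → (1.827,2.000)–(2.000,1.374)
cell (1,2): code 1000 → (2.000,2.279)–(1.827,2.000)
cell (2,0): code 0100 → (2.360,1.000)–(3.000,0.818)
cell (2,1): code 1110 → (2.000,1.374)–(2.360,1.000)
cell (2,2): code 1001 → (3.000,2.698)–(2.000,2.279)
cell (3,0): code 0010 → (3.000,0.818)–(3.287,1.000)
cell (3,1): code 0011 → (3.287,1.000)–(3.691,2.000)
cell (3,2): code 0001 → (3.691,2.000)–(3.000,2.698)
total: 8 segments, chained into 1 closed loop(s), length Σ = 5.647440

segments=8 loops=1 length=5.647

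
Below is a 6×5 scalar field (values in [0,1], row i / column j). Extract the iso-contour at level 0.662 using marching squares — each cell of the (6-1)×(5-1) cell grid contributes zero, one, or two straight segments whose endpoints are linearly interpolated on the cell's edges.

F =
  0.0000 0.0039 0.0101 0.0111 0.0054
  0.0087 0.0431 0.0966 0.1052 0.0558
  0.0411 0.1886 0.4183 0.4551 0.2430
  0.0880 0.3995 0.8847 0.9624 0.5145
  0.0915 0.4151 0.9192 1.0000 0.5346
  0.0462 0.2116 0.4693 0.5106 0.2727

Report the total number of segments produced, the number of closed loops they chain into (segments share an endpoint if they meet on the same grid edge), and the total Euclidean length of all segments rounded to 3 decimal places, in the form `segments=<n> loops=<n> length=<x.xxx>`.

cell (2,1): code 0100 → (2.523,2.000)–(3.000,1.541)
cell (2,2): code 1100 → (2.408,3.000)–(2.523,2.000)
cell (2,3): code 1000 → (3.000,3.671)–(2.408,3.000)
cell (3,1): code 0110 → (3.000,1.541)–(4.000,1.490)
cell (3,3): code 1001 → (4.000,3.726)–(3.000,3.671)
cell (4,1): code 0010 → (4.000,1.490)–(4.572,2.000)
cell (4,2): code 0011 → (4.572,2.000)–(4.691,3.000)
cell (4,3): code 0001 → (4.691,3.000)–(4.000,3.726)
total: 8 segments, chained into 1 closed loop(s), length Σ = 7.341928

segments=8 loops=1 length=7.342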